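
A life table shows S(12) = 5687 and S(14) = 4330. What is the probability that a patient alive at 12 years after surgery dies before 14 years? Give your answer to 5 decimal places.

0.23861

P(die before 14 | alive at 12) = 1 − S(14)/S(12) = 1 − 4330/5687 = (1357)/5687 = 0.238614.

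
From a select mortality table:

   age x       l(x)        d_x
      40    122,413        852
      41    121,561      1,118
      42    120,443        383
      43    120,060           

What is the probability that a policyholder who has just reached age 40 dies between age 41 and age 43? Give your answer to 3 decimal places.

0.012

This is the probability of reaching 41 but not 43, conditional on being alive at 40: (l(41) − l(43)) / l(40).
= (121,561 − 120,060) / 122,413 = 1,501 / 122,413 = 0.012262.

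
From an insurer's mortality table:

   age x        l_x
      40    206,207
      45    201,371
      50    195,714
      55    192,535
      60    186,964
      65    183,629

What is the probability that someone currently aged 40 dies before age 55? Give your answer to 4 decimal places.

P(die before 55 | alive at 40) = 1 − l_55/l_40 = 1 − 192,535/206,207 = (13,672)/206,207 = 0.066302.

0.0663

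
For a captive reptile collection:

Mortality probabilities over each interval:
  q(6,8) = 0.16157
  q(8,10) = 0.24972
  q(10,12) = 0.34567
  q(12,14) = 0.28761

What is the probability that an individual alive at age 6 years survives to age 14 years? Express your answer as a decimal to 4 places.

0.2932

P(survive 6→14) = (1 − 0.16157) × (1 − 0.24972) × (1 − 0.34567) × (1 − 0.28761).
= 0.83843 × 0.75028 × 0.65433 × 0.71239 = 0.293228.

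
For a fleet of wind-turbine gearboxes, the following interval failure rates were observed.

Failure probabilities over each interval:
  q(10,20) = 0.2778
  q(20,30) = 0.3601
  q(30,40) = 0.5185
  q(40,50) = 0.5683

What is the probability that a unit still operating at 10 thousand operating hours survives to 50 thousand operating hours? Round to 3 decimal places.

0.096

P(survive 10→50) = (1 − 0.2778) × (1 − 0.3601) × (1 − 0.5185) × (1 − 0.5683).
= 0.7222 × 0.6399 × 0.4815 × 0.4317 = 0.096061.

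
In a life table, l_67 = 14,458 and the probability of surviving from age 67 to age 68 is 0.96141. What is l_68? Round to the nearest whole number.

13900

l_68 = l_67 × p = 14,458 × 0.96141 = 13900.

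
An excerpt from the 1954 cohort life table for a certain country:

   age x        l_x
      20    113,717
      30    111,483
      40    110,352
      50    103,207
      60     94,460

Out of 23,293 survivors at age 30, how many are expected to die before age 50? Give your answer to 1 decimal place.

The relevant probability is 1 − 103,207/111,483 = 0.074236.
Expected number = 23,293 × 0.074236 = 1729.2.

1729.2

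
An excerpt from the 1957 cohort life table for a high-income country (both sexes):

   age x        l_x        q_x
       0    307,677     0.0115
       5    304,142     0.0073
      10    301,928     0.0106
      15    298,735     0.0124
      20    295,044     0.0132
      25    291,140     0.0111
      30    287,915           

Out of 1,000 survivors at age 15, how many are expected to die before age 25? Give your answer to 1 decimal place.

25.4

The relevant probability is 1 − 291,140/298,735 = 0.025424.
Expected number = 1,000 × 0.025424 = 25.4.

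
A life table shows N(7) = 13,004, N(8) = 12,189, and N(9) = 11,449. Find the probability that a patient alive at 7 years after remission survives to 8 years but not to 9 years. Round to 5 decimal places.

This is the probability of reaching 8 but not 9, conditional on being alive at 7: (N(8) − N(9)) / N(7).
= (12,189 − 11,449) / 13,004 = 740 / 13,004 = 0.056906.

0.05691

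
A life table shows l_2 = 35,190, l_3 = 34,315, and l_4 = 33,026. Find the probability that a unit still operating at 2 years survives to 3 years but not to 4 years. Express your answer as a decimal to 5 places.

0.03663

This is the probability of reaching 3 but not 4, conditional on being operational at 2: (l_3 − l_4) / l_2.
= (34,315 − 33,026) / 35,190 = 1,289 / 35,190 = 0.036630.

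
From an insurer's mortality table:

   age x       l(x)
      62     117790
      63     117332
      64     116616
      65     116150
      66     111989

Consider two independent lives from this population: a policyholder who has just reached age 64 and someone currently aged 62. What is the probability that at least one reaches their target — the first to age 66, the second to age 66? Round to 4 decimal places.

p₁ = l(66)/l(64) = 111989/116616 = 0.960323; p₂ = l(66)/l(62) = 111989/117790 = 0.950751.
P(at least one) = 1 − (1−p₁)(1−p₂) = 1 − 0.039677 × 0.049249 = 0.998046.

0.9980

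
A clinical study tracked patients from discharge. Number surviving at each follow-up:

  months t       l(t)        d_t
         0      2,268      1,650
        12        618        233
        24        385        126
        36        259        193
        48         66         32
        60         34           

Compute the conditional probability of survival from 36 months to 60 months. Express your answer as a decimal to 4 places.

The conditional survival probability is l(60)/l(36) = 34/259 = 0.131274.

0.1313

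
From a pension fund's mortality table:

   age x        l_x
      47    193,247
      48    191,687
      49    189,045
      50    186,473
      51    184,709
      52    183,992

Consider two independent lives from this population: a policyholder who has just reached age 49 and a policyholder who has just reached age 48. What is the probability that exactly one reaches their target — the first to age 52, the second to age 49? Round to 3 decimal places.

0.040

p₁ = l_52/l_49 = 183,992/189,045 = 0.973271; p₂ = l_49/l_48 = 189,045/191,687 = 0.986217.
P(exactly one) = p₁(1−p₂) + (1−p₁)p₂ = 0.013415 + 0.026361 = 0.039775.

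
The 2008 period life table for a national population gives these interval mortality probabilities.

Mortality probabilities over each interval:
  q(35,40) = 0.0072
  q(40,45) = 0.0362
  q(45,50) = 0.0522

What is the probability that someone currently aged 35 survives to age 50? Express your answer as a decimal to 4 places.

Chaining the interval survival probabilities: (1 − 0.0072) × (1 − 0.0362) × (1 − 0.0522).
= 0.9928 × 0.9638 × 0.9478 = 0.906913.

0.9069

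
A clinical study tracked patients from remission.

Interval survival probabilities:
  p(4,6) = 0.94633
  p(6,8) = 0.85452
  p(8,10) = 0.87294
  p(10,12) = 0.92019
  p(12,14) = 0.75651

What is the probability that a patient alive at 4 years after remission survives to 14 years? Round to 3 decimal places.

Chaining the interval survival probabilities: 0.94633 × 0.85452 × 0.87294 × 0.92019 × 0.75651.
= 0.491407.

0.491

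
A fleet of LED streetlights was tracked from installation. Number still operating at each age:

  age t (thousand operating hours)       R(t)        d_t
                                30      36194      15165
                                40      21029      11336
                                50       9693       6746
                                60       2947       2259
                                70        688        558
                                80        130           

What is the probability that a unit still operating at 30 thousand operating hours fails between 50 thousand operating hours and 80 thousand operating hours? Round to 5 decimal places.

This is the probability of reaching 50 but not 80, conditional on being operational at 30: (R(50) − R(80)) / R(30).
= (9693 − 130) / 36194 = 9563 / 36194 = 0.264215.

0.26422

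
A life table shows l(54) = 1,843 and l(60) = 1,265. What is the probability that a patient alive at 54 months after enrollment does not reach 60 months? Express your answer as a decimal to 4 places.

0.3136

P(die before 60 | alive at 54) = 1 − l(60)/l(54) = 1 − 1,265/1,843 = (578)/1,843 = 0.313619.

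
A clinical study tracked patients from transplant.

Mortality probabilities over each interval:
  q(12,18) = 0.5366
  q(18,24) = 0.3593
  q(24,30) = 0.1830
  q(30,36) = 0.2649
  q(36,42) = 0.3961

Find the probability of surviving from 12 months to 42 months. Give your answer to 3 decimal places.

Chaining the interval survival probabilities: (1 − 0.5366) × (1 − 0.3593) × (1 − 0.1830) × (1 − 0.2649) × (1 − 0.3961).
= 0.4634 × 0.6407 × 0.8170 × 0.7351 × 0.6039 = 0.107682.

0.108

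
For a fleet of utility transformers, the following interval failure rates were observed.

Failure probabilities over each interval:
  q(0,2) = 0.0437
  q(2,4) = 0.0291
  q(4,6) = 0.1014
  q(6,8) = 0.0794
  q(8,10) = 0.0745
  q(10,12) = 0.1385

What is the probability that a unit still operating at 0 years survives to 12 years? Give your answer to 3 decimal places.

0.612

Survival from 0 to 12 is the product of surviving each interval: (1 − 0.0437) × (1 − 0.0291) × (1 − 0.1014) × (1 − 0.0794) × (1 − 0.0745) × (1 − 0.1385).
= 0.9563 × 0.9709 × 0.8986 × 0.9206 × 0.9255 × 0.8615 = 0.612404.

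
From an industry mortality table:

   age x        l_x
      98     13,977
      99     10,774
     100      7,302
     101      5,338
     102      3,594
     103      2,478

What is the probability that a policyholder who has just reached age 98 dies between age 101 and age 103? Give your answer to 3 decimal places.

0.205

This is the probability of reaching 101 but not 103, conditional on being alive at 98: (l_101 − l_103) / l_98.
= (5,338 − 2,478) / 13,977 = 2,860 / 13,977 = 0.204622.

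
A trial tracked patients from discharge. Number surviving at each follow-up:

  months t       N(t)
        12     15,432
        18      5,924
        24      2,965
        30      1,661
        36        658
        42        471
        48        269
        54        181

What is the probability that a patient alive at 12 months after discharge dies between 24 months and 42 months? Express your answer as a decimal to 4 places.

0.1616

This is the probability of reaching 24 but not 42, conditional on being alive at 12: (N(24) − N(42)) / N(12).
= (2,965 − 471) / 15,432 = 2,494 / 15,432 = 0.161612.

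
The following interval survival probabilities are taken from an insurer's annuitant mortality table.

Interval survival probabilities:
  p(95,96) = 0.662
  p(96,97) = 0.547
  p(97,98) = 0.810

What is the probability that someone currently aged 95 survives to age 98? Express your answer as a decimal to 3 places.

P(survive 95→98) = 0.662 × 0.547 × 0.810.
= 0.293312.

0.293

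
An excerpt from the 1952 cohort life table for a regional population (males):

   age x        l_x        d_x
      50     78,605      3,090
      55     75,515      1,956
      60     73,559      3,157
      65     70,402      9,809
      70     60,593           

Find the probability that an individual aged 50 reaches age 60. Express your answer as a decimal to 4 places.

0.9358

The conditional survival probability is l_60/l_50 = 73,559/78,605 = 0.935806.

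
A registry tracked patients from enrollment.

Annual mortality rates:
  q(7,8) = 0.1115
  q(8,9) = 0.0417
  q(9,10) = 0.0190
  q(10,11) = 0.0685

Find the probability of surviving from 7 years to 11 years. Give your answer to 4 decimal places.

Survival from 7 to 11 is the product of surviving each interval: (1 − 0.1115) × (1 − 0.0417) × (1 − 0.0190) × (1 − 0.0685).
= 0.8885 × 0.9583 × 0.9810 × 0.9315 = 0.778056.

0.7781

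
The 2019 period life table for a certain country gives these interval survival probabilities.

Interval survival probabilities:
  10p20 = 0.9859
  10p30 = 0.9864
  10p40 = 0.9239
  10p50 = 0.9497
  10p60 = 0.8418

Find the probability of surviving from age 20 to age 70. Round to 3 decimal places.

Survival from 20 to 70 is the product of surviving each interval: 0.9859 × 0.9864 × 0.9239 × 0.9497 × 0.8418.
= 0.718301.

0.718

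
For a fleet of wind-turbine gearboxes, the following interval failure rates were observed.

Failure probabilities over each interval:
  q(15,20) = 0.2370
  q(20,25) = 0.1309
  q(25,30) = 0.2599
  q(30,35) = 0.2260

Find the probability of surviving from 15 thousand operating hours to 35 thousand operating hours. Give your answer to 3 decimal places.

0.380

The overall survival probability is (1 − 0.2370) × (1 − 0.1309) × (1 − 0.2599) × (1 − 0.2260).
= 0.7630 × 0.8691 × 0.7401 × 0.7740 = 0.379862.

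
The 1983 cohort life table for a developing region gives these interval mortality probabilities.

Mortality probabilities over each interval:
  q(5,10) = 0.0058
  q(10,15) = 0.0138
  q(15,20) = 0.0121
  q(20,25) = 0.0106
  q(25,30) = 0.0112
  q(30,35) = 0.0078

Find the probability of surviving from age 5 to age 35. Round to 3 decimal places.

P(survive 5→35) = (1 − 0.0058) × (1 − 0.0138) × (1 − 0.0121) × (1 − 0.0106) × (1 − 0.0112) × (1 − 0.0078).
= 0.9942 × 0.9862 × 0.9879 × 0.9894 × 0.9888 × 0.9922 = 0.940224.

0.940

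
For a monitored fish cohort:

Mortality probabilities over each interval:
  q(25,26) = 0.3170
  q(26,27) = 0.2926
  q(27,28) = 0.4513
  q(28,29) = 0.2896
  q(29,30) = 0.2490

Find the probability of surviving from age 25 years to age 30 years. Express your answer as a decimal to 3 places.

P(survive 25→30) = (1 − 0.3170) × (1 − 0.2926) × (1 − 0.4513) × (1 − 0.2896) × (1 − 0.2490).
= 0.6830 × 0.7074 × 0.5487 × 0.7104 × 0.7510 = 0.141437.

0.141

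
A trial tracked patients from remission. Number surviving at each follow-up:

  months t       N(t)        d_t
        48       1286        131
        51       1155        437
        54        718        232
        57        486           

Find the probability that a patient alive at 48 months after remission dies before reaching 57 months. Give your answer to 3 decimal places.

0.622

P(die before 57 | alive at 48) = 1 − N(57)/N(48) = 1 − 486/1286 = (800)/1286 = 0.622084.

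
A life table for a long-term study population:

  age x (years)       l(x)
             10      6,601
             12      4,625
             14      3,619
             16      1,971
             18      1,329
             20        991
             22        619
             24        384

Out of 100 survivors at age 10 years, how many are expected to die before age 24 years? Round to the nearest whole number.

The relevant probability is 1 − 384/6,601 = 0.941827.
Expected number = 100 × 0.941827 = 94.

94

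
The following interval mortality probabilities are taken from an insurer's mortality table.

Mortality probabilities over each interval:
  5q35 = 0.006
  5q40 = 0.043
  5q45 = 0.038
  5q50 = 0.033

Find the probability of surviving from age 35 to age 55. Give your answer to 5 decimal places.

20p35 = (1 − 0.006) × (1 − 0.043) × (1 − 0.038) × (1 − 0.033).
= 0.994 × 0.957 × 0.962 × 0.967 = 0.884912.

0.88491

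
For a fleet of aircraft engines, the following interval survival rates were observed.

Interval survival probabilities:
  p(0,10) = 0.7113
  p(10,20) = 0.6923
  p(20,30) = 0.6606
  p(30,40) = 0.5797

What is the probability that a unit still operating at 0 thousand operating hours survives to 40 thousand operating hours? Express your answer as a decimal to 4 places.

0.1886

P(survive 0→40) = 0.7113 × 0.6923 × 0.6606 × 0.5797.
= 0.188577.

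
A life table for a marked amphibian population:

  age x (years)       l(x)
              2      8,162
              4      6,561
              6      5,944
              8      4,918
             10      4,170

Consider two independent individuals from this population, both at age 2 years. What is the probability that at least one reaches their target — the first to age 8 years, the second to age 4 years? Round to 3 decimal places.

p₁ = l(8)/l(2) = 4,918/8,162 = 0.602548; p₂ = l(4)/l(2) = 6,561/8,162 = 0.803847.
P(at least one) = 1 − (1−p₁)(1−p₂) = 1 − 0.397452 × 0.196153 = 0.922039.

0.922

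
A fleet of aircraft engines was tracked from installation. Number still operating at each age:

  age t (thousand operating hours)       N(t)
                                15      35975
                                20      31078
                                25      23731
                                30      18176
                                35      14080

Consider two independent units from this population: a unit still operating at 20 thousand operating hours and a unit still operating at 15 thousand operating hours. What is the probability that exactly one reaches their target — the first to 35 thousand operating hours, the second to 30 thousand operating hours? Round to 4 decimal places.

0.5005

p₁ = N(35)/N(20) = 14080/31078 = 0.453054; p₂ = N(30)/N(15) = 18176/35975 = 0.505240.
P(exactly one) = p₁(1−p₂) + (1−p₁)p₂ = 0.224153 + 0.276339 = 0.500492.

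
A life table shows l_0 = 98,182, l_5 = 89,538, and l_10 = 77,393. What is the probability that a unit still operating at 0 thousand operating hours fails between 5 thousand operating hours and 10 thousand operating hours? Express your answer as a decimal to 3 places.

0.124

This is the probability of reaching 5 but not 10, conditional on being operational at 0: (l_5 − l_10) / l_0.
= (89,538 − 77,393) / 98,182 = 12,145 / 98,182 = 0.123699.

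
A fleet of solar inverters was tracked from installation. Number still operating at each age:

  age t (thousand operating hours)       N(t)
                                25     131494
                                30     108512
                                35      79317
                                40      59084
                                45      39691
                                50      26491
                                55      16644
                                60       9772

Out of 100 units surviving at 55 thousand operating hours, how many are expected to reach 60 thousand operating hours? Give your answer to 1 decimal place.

58.7

The relevant probability is 9772/16644 = 0.587118.
Expected number = 100 × 0.587118 = 58.7.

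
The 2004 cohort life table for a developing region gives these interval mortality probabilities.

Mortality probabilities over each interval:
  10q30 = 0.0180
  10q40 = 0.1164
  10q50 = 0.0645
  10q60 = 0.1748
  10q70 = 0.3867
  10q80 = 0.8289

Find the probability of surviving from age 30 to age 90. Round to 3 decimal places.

0.070

Chaining the interval survival probabilities: (1 − 0.0180) × (1 − 0.1164) × (1 − 0.0645) × (1 − 0.1748) × (1 − 0.3867) × (1 − 0.8289).
= 0.9820 × 0.8836 × 0.9355 × 0.8252 × 0.6133 × 0.1711 = 0.070290.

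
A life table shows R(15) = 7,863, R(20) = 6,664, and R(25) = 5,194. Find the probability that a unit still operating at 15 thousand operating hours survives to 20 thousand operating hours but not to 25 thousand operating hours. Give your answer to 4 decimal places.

0.1870

This is the probability of reaching 20 but not 25, conditional on being operational at 15: (R(20) − R(25)) / R(15).
= (6,664 − 5,194) / 7,863 = 1,470 / 7,863 = 0.186952.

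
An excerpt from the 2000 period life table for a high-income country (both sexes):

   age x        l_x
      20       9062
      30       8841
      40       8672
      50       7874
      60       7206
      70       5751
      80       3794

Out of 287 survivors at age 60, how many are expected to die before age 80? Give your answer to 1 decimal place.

The relevant probability is 1 − 3794/7206 = 0.473494.
Expected number = 287 × 0.473494 = 135.9.

135.9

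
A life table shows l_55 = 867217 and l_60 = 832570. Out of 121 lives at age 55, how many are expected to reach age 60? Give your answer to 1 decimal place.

The relevant probability is 832570/867217 = 0.960048.
Expected number = 121 × 0.960048 = 116.2.

116.2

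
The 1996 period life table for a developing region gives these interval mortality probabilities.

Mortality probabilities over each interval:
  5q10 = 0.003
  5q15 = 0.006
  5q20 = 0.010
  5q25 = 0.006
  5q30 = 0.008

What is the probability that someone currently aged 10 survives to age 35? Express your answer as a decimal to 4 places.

0.9674

25p10 = (1 − 0.003) × (1 − 0.006) × (1 − 0.010) × (1 − 0.006) × (1 − 0.008).
= 0.997 × 0.994 × 0.990 × 0.994 × 0.992 = 0.967419.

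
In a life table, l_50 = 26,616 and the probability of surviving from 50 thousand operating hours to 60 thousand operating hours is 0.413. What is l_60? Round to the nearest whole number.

10992

l_60 = l_50 × p = 26,616 × 0.413 = 10992.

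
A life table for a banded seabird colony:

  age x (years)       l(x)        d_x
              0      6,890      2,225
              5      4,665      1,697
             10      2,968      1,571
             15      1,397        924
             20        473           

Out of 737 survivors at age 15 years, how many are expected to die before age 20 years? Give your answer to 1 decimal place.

487.5

The relevant probability is 1 − 473/1,397 = 0.661417.
Expected number = 737 × 0.661417 = 487.5.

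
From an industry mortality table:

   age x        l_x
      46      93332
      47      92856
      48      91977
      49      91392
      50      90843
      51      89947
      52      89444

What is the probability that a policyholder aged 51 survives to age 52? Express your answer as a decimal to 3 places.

We want 1p51 = l_52/l_51.
The conditional survival probability is l_52/l_51 = 89444/89947 = 0.994408.

0.994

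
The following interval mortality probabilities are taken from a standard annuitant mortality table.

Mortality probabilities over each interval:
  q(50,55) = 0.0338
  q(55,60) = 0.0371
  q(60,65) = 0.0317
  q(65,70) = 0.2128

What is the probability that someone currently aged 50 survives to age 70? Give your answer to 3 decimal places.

Survival from 50 to 70 is the product of surviving each interval: (1 − 0.0338) × (1 − 0.0371) × (1 − 0.0317) × (1 − 0.2128).
= 0.9662 × 0.9629 × 0.9683 × 0.7872 = 0.709158.

0.709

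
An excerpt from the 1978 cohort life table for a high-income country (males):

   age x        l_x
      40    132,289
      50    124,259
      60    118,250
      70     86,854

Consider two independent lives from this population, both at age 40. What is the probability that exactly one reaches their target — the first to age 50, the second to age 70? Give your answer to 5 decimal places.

0.36246

p₁ = l_50/l_40 = 124,259/132,289 = 0.939300; p₂ = l_70/l_40 = 86,854/132,289 = 0.656547.
P(exactly one) = p₁(1−p₂) + (1−p₁)p₂ = 0.322605 + 0.039852 = 0.362458.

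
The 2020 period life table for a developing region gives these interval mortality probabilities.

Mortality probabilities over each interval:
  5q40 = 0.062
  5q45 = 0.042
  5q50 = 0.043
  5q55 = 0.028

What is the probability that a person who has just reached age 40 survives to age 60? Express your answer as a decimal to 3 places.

Survival from 40 to 60 is the product of surviving each interval: (1 − 0.062) × (1 − 0.042) × (1 − 0.043) × (1 − 0.028).
= 0.938 × 0.958 × 0.957 × 0.972 = 0.835885.

0.836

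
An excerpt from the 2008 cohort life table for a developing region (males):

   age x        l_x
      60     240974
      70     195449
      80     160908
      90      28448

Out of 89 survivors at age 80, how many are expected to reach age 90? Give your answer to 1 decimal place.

15.7

The relevant probability is 28448/160908 = 0.176797.
Expected number = 89 × 0.176797 = 15.7.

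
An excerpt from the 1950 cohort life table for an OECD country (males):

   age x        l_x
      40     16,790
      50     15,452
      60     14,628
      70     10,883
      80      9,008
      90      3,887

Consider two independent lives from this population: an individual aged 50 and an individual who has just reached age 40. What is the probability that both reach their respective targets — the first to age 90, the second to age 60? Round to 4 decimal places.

p₁ = l_90/l_50 = 3,887/15,452 = 0.251553; p₂ = l_60/l_40 = 14,628/16,790 = 0.871233.
P(both) = p₁ × p₂ = 0.251553 × 0.871233 = 0.219161.

0.2192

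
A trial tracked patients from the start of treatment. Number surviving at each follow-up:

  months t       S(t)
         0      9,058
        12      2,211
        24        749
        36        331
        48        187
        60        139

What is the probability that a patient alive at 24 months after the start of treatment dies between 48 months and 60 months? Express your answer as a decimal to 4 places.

This is the probability of reaching 48 but not 60, conditional on being alive at 24: (S(48) − S(60)) / S(24).
= (187 − 139) / 749 = 48 / 749 = 0.064085.

0.0641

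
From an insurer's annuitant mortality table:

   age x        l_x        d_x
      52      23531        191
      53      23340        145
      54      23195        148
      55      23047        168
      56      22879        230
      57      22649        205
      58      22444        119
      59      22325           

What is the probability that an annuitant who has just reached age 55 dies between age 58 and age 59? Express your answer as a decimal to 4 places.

This is the probability of reaching 58 but not 59, conditional on being alive at 55: (l_58 − l_59) / l_55.
= (22444 − 22325) / 23047 = 119 / 23047 = 0.005163.

0.0052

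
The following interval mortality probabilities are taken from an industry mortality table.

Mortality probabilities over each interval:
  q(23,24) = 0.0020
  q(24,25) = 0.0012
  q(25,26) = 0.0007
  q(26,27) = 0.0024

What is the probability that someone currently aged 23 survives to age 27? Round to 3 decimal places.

P(survive 23→27) = (1 − 0.0020) × (1 − 0.0012) × (1 − 0.0007) × (1 − 0.0024).
= 0.9980 × 0.9988 × 0.9993 × 0.9976 = 0.993714.

0.994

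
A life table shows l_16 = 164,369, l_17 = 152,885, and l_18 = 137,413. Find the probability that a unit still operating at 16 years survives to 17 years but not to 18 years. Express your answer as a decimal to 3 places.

0.094

This is the probability of reaching 17 but not 18, conditional on being operational at 16: (l_17 − l_18) / l_16.
= (152,885 − 137,413) / 164,369 = 15,472 / 164,369 = 0.094130.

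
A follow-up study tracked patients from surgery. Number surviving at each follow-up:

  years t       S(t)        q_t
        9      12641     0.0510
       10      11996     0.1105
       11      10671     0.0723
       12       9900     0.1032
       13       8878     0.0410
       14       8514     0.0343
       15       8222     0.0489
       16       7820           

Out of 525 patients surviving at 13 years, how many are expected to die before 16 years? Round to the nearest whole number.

63

The relevant probability is 1 − 7820/8878 = 0.119171.
Expected number = 525 × 0.119171 = 63.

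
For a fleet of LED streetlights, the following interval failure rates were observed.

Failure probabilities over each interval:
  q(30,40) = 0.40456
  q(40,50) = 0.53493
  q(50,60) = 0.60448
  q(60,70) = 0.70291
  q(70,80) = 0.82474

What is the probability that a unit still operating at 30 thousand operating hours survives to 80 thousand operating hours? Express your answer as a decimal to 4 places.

P(survive 30→80) = (1 − 0.40456) × (1 − 0.53493) × (1 − 0.60448) × (1 − 0.70291) × (1 − 0.82474).
= 0.59544 × 0.46507 × 0.39552 × 0.29709 × 0.17526 = 0.005703.

0.0057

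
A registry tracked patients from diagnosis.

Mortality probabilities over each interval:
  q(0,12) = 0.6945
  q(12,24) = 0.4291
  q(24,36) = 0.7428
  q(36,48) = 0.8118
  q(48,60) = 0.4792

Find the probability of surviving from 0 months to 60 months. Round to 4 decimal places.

0.0044

P(survive 0→60) = (1 − 0.6945) × (1 − 0.4291) × (1 − 0.7428) × (1 − 0.8118) × (1 − 0.4792).
= 0.3055 × 0.5709 × 0.2572 × 0.1882 × 0.5208 = 0.004397.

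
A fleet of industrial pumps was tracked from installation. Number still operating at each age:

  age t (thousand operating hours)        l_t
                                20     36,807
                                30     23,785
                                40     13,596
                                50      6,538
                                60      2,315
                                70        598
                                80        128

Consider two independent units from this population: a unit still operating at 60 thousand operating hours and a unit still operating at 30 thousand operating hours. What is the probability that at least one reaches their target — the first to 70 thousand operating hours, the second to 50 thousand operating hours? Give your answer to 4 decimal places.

p₁ = l_70/l_60 = 598/2,315 = 0.258315; p₂ = l_50/l_30 = 6,538/23,785 = 0.274879.
P(at least one) = 1 − (1−p₁)(1−p₂) = 1 − 0.741685 × 0.725121 = 0.462189.

0.4622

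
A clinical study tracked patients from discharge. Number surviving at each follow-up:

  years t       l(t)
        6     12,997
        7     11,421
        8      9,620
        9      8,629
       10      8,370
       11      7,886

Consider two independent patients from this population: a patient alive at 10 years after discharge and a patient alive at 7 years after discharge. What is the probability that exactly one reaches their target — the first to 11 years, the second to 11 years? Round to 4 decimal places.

0.3315

p₁ = l(11)/l(10) = 7,886/8,370 = 0.942174; p₂ = l(11)/l(7) = 7,886/11,421 = 0.690482.
P(exactly one) = p₁(1−p₂) + (1−p₁)p₂ = 0.291620 + 0.039928 = 0.331548.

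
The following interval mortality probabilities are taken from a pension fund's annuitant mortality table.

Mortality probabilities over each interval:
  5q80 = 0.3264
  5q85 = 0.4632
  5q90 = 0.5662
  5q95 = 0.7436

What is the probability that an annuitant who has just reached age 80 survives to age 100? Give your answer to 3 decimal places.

0.040

The overall survival probability is (1 − 0.3264) × (1 − 0.4632) × (1 − 0.5662) × (1 − 0.7436).
= 0.6736 × 0.5368 × 0.4338 × 0.2564 = 0.040218.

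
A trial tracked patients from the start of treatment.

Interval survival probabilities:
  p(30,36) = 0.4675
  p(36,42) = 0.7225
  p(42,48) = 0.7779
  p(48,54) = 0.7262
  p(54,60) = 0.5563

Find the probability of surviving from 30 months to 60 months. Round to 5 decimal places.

Chaining the interval survival probabilities: 0.4675 × 0.7225 × 0.7779 × 0.7262 × 0.5563.
= 0.106147.

0.10615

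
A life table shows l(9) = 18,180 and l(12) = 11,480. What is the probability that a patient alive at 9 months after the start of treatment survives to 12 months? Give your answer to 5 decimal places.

The conditional survival probability is l(12)/l(9) = 11,480/18,180 = 0.631463.

0.63146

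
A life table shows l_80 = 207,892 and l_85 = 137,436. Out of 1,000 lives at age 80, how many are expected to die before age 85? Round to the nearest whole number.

The relevant probability is 1 − 137,436/207,892 = 0.338907.
Expected number = 1,000 × 0.338907 = 339.

339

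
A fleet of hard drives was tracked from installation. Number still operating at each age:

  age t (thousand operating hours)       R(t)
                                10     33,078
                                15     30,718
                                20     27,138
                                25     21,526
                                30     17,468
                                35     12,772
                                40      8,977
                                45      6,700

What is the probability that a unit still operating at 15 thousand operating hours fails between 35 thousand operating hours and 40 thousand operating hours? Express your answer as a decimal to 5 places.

0.12354

This is the probability of reaching 35 but not 40, conditional on being operational at 15: (R(35) − R(40)) / R(15).
= (12,772 − 8,977) / 30,718 = 3,795 / 30,718 = 0.123543.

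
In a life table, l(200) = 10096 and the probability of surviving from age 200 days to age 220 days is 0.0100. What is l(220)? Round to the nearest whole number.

101

l(220) = l(200) × p = 10096 × 0.0100 = 101.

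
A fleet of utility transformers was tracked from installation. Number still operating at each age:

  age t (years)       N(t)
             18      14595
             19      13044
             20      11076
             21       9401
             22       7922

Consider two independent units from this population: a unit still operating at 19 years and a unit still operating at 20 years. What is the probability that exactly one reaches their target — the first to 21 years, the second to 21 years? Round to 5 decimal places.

0.34604

p₁ = N(21)/N(19) = 9401/13044 = 0.720715; p₂ = N(21)/N(20) = 9401/11076 = 0.848772.
P(exactly one) = p₁(1−p₂) + (1−p₁)p₂ = 0.108992 + 0.237049 = 0.346042.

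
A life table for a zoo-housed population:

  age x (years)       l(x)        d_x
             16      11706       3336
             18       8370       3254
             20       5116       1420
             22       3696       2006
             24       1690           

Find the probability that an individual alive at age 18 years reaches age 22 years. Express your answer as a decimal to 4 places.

The conditional survival probability is l(22)/l(18) = 3696/8370 = 0.441577.

0.4416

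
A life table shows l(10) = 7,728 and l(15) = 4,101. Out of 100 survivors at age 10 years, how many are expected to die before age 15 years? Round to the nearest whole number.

The relevant probability is 1 − 4,101/7,728 = 0.469332.
Expected number = 100 × 0.469332 = 47.

47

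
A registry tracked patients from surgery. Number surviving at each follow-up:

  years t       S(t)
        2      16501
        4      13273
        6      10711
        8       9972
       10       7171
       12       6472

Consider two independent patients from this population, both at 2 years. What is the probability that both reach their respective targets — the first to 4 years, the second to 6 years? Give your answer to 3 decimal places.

0.522

p₁ = S(4)/S(2) = 13273/16501 = 0.804375; p₂ = S(6)/S(2) = 10711/16501 = 0.649112.
P(both) = p₁ × p₂ = 0.804375 × 0.649112 = 0.522129.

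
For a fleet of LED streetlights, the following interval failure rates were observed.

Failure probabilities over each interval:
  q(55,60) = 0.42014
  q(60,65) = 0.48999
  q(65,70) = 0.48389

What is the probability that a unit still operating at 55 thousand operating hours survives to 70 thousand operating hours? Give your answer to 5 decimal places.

Survival from 55 to 70 is the product of surviving each interval: (1 − 0.42014) × (1 − 0.48999) × (1 − 0.48389).
= 0.57986 × 0.51001 × 0.51611 = 0.152631.

0.15263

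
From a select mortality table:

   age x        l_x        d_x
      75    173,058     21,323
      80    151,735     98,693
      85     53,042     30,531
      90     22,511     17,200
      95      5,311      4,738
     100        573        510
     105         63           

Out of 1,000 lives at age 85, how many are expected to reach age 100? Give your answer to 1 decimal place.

10.8

The relevant probability is 573/53,042 = 0.010803.
Expected number = 1,000 × 0.010803 = 10.8.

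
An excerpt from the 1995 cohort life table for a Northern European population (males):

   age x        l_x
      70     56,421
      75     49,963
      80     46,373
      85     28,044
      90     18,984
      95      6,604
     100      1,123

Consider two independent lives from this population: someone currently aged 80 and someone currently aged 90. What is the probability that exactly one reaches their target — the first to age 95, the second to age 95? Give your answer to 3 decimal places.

p₁ = l_95/l_80 = 6,604/46,373 = 0.142410; p₂ = l_95/l_90 = 6,604/18,984 = 0.347872.
P(exactly one) = p₁(1−p₂) + (1−p₁)p₂ = 0.092870 + 0.298332 = 0.391201.

0.391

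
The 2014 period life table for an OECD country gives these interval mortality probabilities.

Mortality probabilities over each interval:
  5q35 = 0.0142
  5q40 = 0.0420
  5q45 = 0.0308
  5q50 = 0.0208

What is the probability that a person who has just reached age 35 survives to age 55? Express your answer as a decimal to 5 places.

Chaining the interval survival probabilities: (1 − 0.0142) × (1 − 0.0420) × (1 − 0.0308) × (1 − 0.0208).
= 0.9858 × 0.9580 × 0.9692 × 0.9792 = 0.896271.

0.89627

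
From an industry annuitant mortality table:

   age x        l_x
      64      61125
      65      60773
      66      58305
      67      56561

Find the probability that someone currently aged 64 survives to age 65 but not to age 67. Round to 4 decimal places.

0.0689

We want 1|2q64 = (l_65 − l_67)/l_64.
This is the probability of reaching 65 but not 67, conditional on being alive at 64: (l_65 − l_67) / l_64.
= (60773 − 56561) / 61125 = 4212 / 61125 = 0.068908.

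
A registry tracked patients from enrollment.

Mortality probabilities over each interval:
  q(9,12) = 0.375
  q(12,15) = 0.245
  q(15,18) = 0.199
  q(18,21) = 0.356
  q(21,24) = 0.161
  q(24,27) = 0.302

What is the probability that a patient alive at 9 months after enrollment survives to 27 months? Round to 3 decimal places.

0.143

P(survive 9→27) = (1 − 0.375) × (1 − 0.245) × (1 − 0.199) × (1 − 0.356) × (1 − 0.161) × (1 − 0.302).
= 0.625 × 0.755 × 0.801 × 0.644 × 0.839 × 0.698 = 0.142549.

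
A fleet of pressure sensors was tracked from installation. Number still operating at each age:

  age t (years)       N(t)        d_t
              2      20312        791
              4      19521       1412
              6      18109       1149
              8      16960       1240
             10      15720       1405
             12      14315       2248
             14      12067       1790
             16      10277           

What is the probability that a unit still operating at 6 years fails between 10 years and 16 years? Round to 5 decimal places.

0.30057

This is the probability of reaching 10 but not 16, conditional on being operational at 6: (N(10) − N(16)) / N(6).
= (15720 − 10277) / 18109 = 5443 / 18109 = 0.300569.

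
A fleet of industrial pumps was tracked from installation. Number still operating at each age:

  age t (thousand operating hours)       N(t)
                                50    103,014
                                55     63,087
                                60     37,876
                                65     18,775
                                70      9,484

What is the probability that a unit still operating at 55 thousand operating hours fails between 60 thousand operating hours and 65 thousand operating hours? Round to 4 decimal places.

0.3028

This is the probability of reaching 60 but not 65, conditional on being operational at 55: (N(60) − N(65)) / N(55).
= (37,876 − 18,775) / 63,087 = 19,101 / 63,087 = 0.302772.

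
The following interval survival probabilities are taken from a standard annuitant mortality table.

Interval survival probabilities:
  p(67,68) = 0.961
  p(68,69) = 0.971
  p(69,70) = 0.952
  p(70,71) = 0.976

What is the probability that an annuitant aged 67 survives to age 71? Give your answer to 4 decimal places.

Survival from 67 to 71 is the product of surviving each interval: 0.961 × 0.971 × 0.952 × 0.976.
= 0.867021.

0.8670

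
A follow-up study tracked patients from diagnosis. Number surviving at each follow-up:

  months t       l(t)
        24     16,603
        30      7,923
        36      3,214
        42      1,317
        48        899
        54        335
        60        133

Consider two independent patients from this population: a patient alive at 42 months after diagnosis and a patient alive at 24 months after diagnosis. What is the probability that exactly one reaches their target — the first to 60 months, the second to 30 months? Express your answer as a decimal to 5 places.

0.48181

p₁ = l(60)/l(42) = 133/1,317 = 0.100987; p₂ = l(30)/l(24) = 7,923/16,603 = 0.477203.
P(exactly one) = p₁(1−p₂) + (1−p₁)p₂ = 0.052796 + 0.429012 = 0.481807.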